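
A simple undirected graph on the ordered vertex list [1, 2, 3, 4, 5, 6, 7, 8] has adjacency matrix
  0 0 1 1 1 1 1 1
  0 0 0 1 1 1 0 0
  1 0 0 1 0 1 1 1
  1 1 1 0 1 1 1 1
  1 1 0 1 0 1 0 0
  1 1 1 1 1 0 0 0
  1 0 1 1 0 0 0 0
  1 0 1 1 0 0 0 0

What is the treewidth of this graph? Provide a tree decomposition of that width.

The largest bag has 4 vertices, giving width 3; this decomposition certifies tw(G) ≤ 3. On the other hand G contains the 4-clique {1, 3, 4, 8}. A clique must lie in a single bag of any decomposition, so no decomposition can have width below 3. Hence tw(G) = 3 exactly.

Treewidth 3.
One optimal decomposition is:
Bags: B1 = {1, 3, 4, 8}  B2 = {1, 3, 4, 7}  B3 = {1, 3, 4, 6}  B4 = {1, 4, 5, 6}  B5 = {2, 4, 5, 6}
Tree: B1–B2, B2–B3, B3–B4, B4–B5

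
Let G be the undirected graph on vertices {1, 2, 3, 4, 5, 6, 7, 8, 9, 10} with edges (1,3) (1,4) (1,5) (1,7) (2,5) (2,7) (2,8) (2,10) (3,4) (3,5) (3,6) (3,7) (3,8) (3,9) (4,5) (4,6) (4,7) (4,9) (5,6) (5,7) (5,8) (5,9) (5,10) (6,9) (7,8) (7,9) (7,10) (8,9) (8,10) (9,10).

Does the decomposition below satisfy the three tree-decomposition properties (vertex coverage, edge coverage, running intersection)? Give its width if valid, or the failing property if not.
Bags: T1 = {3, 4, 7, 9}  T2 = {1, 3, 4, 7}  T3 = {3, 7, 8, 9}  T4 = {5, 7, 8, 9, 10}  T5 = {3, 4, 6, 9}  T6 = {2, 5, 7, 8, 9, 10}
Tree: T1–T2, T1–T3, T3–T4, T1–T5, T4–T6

A tree decomposition must satisfy three properties: every vertex lies in some bag; for every edge, both endpoints lie together in some bag; and for every vertex, the bags containing it form a connected subtree. Here edge (5,4) lies in no bag, so the decomposition is invalid.

No — edge (5,4) lies in no bag.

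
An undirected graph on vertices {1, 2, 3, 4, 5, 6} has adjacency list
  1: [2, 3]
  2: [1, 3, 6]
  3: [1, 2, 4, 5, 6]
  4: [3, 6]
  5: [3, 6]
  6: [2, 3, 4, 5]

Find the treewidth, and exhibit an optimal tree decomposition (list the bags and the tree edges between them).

Every bag has size at most 3, so the width is 3 − 1 = 2 and tw(G) ≤ 2. Conversely, {1, 2, 3} is a clique of size 3, and the vertices of any clique must share a bag in every tree decomposition; so some bag has ≥ 3 vertices and tw(G) ≥ 2. Hence tw(G) = 2 exactly.

Treewidth 2.
One such decomposition:
Bags: B1 = {3, 4, 6}  B2 = {2, 3, 6}  B3 = {3, 5, 6}  B4 = {1, 2, 3}
Tree: B1–B2, B1–B3, B2–B4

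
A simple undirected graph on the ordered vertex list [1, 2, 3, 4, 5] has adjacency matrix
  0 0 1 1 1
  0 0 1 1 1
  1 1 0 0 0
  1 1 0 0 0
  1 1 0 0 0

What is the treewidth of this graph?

A width-2 tree decomposition is:
Bags: B1 = {1, 2, 4}  B2 = {1, 2, 3}  B3 = {1, 2, 5}
Tree: B1–B2, B2–B3
Every bag has size at most 3, so the width is 3 − 1 = 2 and tw(G) ≤ 2. The edges 4–1–3–2–4 form a cycle, so G is not a tree and its treewidth is at least 2. Combining the bounds, tw(G) = 2.

2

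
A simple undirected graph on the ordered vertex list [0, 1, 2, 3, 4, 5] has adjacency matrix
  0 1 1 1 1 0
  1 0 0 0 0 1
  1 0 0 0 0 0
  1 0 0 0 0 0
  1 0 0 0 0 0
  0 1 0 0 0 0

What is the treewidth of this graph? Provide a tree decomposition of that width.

Treewidth 1.
One such decomposition:
Bags: B1 = {0, 4}  B2 = {0, 1}  B3 = {1, 5}  B4 = {0, 3}  B5 = {0, 2}
Tree: B1–B2, B2–B3, B2–B4, B2–B5

The largest bag has 2 vertices, giving width 1; this decomposition certifies tw(G) ≤ 1. G has an edge, so its treewidth is at least 1. The upper and lower bounds meet at 1, so that is the treewidth.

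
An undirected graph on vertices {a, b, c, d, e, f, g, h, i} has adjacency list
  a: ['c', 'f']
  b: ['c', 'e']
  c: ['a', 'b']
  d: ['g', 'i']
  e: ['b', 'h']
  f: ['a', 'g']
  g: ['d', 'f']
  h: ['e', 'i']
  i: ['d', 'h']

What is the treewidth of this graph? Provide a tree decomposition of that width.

Treewidth 2.
Bags: B1 = {a, b, c}  B2 = {a, b, f}  B3 = {b, f, g}  B4 = {b, d, g}  B5 = {b, d, i}  B6 = {b, h, i}  B7 = {b, e, h}
Tree: B1–B2, B2–B3, B3–B4, B4–B5, B5–B6, B6–B7

Each bag holds 3 vertices, so the decomposition has width 2, which upper-bounds the treewidth. The edges b–c–a–f–g–d–i–h–e–b form a cycle, so G is not a tree and its treewidth is at least 2. Hence tw(G) = 2 exactly.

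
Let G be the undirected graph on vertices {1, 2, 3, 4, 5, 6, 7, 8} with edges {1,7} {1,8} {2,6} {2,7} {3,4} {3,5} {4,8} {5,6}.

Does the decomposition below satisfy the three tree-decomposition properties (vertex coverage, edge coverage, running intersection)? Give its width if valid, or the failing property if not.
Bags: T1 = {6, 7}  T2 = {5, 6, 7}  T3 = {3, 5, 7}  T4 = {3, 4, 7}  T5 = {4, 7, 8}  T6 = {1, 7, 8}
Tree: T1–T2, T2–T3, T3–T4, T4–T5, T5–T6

A tree decomposition must satisfy three properties: every vertex lies in some bag; for every edge, both endpoints lie together in some bag; and for every vertex, the bags containing it form a connected subtree. Here vertex 2 appears in no bag, so the decomposition is invalid.

No — vertex 2 appears in no bag.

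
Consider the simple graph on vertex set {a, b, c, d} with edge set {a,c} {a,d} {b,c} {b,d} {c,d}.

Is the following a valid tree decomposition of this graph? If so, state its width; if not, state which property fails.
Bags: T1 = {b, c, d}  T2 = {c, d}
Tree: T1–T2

No — vertex a appears in no bag.

A tree decomposition must satisfy three properties: every vertex lies in some bag; for every edge, both endpoints lie together in some bag; and for every vertex, the bags containing it form a connected subtree. Here vertex a appears in no bag, so the decomposition is invalid.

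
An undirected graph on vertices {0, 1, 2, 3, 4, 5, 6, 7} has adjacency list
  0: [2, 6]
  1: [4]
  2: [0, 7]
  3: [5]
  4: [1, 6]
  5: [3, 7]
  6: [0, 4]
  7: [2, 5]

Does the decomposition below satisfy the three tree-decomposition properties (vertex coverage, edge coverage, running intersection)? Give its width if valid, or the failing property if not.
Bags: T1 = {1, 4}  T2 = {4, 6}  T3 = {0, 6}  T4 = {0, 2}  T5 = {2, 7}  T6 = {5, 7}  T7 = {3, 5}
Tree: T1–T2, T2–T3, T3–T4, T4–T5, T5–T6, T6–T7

Every vertex of G appears in some bag (union = {0, 1, 2, 3, 4, 5, 6, 7}); every edge is covered by a bag; and for each vertex v the set of bags containing v is connected in the bag tree. The decomposition is therefore valid. The largest bag has 2 vertices, so the width is 1.

Yes; width 1.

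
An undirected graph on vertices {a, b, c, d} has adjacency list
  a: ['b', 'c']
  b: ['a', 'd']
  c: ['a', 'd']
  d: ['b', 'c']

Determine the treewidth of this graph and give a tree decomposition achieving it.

Treewidth 2.
Bags: B1 = {b, c, d}  B2 = {a, b, c}
Tree: B1–B2

Each bag holds 3 vertices, so the decomposition has width 2, which upper-bounds the treewidth. The edges c–d–b–a–c form a cycle, so G is not a tree and its treewidth is at least 2. Combining the bounds, tw(G) = 2.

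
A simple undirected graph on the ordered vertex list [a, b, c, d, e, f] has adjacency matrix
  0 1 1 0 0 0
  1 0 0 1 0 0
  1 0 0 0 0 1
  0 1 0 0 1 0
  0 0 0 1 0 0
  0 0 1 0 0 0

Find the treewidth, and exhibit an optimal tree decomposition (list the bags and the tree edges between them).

Every bag has size at most 2, so the width is 2 − 1 = 1 and tw(G) ≤ 1. Any graph with an edge has treewidth ≥ 1, and G has the edge f–c. Therefore the treewidth is 1.

Treewidth 1.
Bags: B1 = {c, f}  B2 = {a, c}  B3 = {a, b}  B4 = {b, d}  B5 = {d, e}
Tree: B1–B2, B2–B3, B3–B4, B4–B5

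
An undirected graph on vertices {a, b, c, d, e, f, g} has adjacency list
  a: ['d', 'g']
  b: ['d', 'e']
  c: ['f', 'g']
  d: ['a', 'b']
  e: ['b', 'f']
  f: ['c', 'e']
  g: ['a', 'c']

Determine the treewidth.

A width-2 tree decomposition is:
Bags: B1 = {a, c, g}  B2 = {a, c, f}  B3 = {a, e, f}  B4 = {a, b, e}  B5 = {a, b, d}
Tree: B1–B2, B2–B3, B3–B4, B4–B5
The largest bag has 3 vertices, giving width 2; this decomposition certifies tw(G) ≤ 2. Since a–g–c–f–e–b–d–a is a cycle in G, G is not acyclic. Forests are exactly the graphs of treewidth ≤ 1, so tw(G) ≥ 2. Therefore the treewidth is 2.

2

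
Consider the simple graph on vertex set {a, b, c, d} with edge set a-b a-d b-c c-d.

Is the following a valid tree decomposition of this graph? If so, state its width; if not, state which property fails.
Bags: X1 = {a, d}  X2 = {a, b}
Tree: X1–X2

A tree decomposition must satisfy three properties: every vertex lies in some bag; for every edge, both endpoints lie together in some bag; and for every vertex, the bags containing it form a connected subtree. Here vertex c appears in no bag, so the decomposition is invalid.

No — vertex c appears in no bag.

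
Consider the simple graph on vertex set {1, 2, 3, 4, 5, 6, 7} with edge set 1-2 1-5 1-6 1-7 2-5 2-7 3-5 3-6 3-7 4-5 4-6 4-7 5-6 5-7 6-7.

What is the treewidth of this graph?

A width-3 tree decomposition is:
Bags: B1 = {4, 5, 6, 7}  B2 = {3, 5, 6, 7}  B3 = {1, 5, 6, 7}  B4 = {1, 2, 5, 7}
Tree: B1–B2, B2–B3, B3–B4
Each bag holds 4 vertices, so the decomposition has width 3, which upper-bounds the treewidth. On the other hand G contains the 4-clique {1, 2, 5, 7}. A clique must lie in a single bag of any decomposition, so no decomposition can have width below 3. Therefore the treewidth is 3.

3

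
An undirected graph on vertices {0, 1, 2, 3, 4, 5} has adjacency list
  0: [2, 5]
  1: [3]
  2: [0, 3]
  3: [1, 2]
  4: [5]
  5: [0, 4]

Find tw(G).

1

A width-1 tree decomposition is:
Bags: B1 = {4, 5}  B2 = {0, 5}  B3 = {0, 2}  B4 = {2, 3}  B5 = {1, 3}
Tree: B1–B2, B2–B3, B3–B4, B4–B5
Each bag holds 2 vertices, so the decomposition has width 1, which upper-bounds the treewidth. G has an edge, so its treewidth is at least 1. Therefore the treewidth is 1.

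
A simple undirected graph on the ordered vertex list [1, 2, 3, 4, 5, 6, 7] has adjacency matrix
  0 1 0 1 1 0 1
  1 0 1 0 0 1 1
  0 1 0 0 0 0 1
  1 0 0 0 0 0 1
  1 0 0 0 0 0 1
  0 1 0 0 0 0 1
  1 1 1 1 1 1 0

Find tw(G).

2

A width-2 tree decomposition is:
Bags: B1 = {1, 2, 7}  B2 = {2, 3, 7}  B3 = {1, 5, 7}  B4 = {2, 6, 7}  B5 = {1, 4, 7}
Tree: B1–B2, B1–B3, B1–B4, B3–B5
The largest bag has 3 vertices, giving width 2; this decomposition certifies tw(G) ≤ 2. For the lower bound, the 3 vertices {1, 2, 7} are pairwise adjacent, and any tree decomposition puts a clique entirely inside one bag — forcing width ≥ 2. Therefore the treewidth is 2.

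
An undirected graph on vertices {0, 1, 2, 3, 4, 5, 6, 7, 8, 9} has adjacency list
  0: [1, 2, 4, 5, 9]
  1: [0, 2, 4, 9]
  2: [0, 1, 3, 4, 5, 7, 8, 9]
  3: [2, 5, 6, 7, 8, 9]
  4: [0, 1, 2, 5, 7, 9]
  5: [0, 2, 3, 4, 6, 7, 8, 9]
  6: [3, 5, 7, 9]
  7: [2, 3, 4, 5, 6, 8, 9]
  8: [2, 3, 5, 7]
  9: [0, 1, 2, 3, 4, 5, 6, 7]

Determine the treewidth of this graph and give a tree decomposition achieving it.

The largest bag has 5 vertices, giving width 4; this decomposition certifies tw(G) ≤ 4. For the lower bound, the 5 vertices {0, 1, 2, 4, 9} are pairwise adjacent, and any tree decomposition puts a clique entirely inside one bag — forcing width ≥ 4. Therefore the treewidth is 4.

Treewidth 4.
One optimal decomposition is:
Bags: B1 = {2, 3, 5, 7, 9}  B2 = {2, 4, 5, 7, 9}  B3 = {0, 2, 4, 5, 9}  B4 = {2, 3, 5, 7, 8}  B5 = {3, 5, 6, 7, 9}  B6 = {0, 1, 2, 4, 9}
Tree: B1–B2, B2–B3, B1–B4, B1–B5, B3–B6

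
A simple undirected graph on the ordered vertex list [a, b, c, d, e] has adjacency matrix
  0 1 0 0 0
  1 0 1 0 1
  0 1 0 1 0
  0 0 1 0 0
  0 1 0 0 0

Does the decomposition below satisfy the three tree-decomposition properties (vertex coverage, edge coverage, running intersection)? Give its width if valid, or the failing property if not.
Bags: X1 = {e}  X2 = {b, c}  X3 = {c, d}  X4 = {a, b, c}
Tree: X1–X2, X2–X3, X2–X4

A tree decomposition must satisfy three properties: every vertex lies in some bag; for every edge, both endpoints lie together in some bag; and for every vertex, the bags containing it form a connected subtree. Here edge (b,e) lies in no bag, so the decomposition is invalid.

No — edge (b,e) lies in no bag.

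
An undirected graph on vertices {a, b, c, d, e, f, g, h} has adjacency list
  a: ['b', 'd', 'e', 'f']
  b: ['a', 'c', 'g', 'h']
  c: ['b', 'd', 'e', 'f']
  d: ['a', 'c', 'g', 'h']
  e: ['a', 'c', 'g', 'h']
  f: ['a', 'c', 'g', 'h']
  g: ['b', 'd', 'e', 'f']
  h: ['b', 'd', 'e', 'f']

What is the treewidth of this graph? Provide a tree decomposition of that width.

Treewidth 4.
One optimal decomposition is:
Bags: B1 = {b, d, e, f, h}  B2 = {a, b, d, e, f}  B3 = {b, d, e, f, g}  B4 = {b, c, d, e, f}
Tree: B1–B2, B2–B3, B3–B4

Every bag has size at most 5, so the width is 5 − 1 = 4 and tw(G) ≤ 4. For the lower bound: the 5 vertex sets {b,h}, {a,e}, {d,g}, {f}, {c} are disjoint, each induces a connected subgraph, and every pair is joined by at least one edge of G. Contracting each set to a single vertex therefore yields K_{5} as a minor, and since treewidth is minor-monotone, tw(G) ≥ tw(K_{5}) = 4. The upper and lower bounds meet at 4, so that is the treewidth.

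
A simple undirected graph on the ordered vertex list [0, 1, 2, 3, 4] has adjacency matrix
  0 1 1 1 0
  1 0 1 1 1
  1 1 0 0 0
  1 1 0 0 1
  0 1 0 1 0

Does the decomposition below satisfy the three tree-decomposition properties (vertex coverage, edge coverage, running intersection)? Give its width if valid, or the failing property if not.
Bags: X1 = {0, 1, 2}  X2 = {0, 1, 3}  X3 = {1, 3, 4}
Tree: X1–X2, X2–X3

Vertex coverage: the bags together contain {0, 1, 2, 3, 4}, the full vertex set. Edge coverage: each edge of G has both endpoints in at least one bag. Running intersection: for every vertex, the bags containing it form a connected subtree. All three properties hold, so this is a valid tree decomposition of width max|bag| − 1 = 2, and hence tw(G) ≤ 2.

Yes; width 2.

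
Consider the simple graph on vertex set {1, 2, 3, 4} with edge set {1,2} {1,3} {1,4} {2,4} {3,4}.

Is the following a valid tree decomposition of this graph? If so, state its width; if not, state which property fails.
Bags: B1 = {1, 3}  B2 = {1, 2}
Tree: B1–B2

No — vertex 4 appears in no bag.

A tree decomposition must satisfy three properties: every vertex lies in some bag; for every edge, both endpoints lie together in some bag; and for every vertex, the bags containing it form a connected subtree. Here vertex 4 appears in no bag, so the decomposition is invalid.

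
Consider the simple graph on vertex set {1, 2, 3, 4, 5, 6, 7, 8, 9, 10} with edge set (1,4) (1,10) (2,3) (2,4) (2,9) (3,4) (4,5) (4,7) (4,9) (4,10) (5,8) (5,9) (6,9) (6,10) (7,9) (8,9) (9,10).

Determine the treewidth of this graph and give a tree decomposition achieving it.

Treewidth 2.
Bags: B1 = {4, 9, 10}  B2 = {4, 5, 9}  B3 = {2, 4, 9}  B4 = {4, 7, 9}  B5 = {6, 9, 10}  B6 = {2, 3, 4}  B7 = {5, 8, 9}  B8 = {1, 4, 10}
Tree: B1–B2, B1–B3, B1–B4, B1–B5, B3–B6, B2–B7, B1–B8

Every bag has size at most 3, so the width is 3 − 1 = 2 and tw(G) ≤ 2. For the lower bound, the 3 vertices {5, 8, 9} are pairwise adjacent, and any tree decomposition puts a clique entirely inside one bag — forcing width ≥ 2. Therefore the treewidth is 2.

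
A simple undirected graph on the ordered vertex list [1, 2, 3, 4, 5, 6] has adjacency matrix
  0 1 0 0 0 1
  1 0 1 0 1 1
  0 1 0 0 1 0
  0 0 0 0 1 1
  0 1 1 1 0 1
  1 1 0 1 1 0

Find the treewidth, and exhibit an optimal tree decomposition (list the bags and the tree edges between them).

Each bag holds 3 vertices, so the decomposition has width 2, which upper-bounds the treewidth. For the lower bound, the 3 vertices {1, 2, 6} are pairwise adjacent, and any tree decomposition puts a clique entirely inside one bag — forcing width ≥ 2. Combining the bounds, tw(G) = 2.

Treewidth 2.
Bags: B1 = {2, 3, 5}  B2 = {2, 5, 6}  B3 = {1, 2, 6}  B4 = {4, 5, 6}
Tree: B1–B2, B2–B3, B2–B4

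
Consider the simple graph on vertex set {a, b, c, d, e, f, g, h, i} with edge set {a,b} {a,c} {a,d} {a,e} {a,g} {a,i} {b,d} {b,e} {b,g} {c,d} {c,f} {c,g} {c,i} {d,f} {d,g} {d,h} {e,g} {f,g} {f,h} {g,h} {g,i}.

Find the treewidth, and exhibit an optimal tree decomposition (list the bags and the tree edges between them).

Each bag holds 4 vertices, so the decomposition has width 3, which upper-bounds the treewidth. Conversely, {a, c, d, g} is a clique of size 4, and the vertices of any clique must share a bag in every tree decomposition; so some bag has ≥ 4 vertices and tw(G) ≥ 3. The upper and lower bounds meet at 3, so that is the treewidth.

Treewidth 3.
Bags: B1 = {a, b, d, g}  B2 = {a, c, d, g}  B3 = {a, b, e, g}  B4 = {c, d, f, g}  B5 = {d, f, g, h}  B6 = {a, c, g, i}
Tree: B1–B2, B1–B3, B2–B4, B4–B5, B2–B6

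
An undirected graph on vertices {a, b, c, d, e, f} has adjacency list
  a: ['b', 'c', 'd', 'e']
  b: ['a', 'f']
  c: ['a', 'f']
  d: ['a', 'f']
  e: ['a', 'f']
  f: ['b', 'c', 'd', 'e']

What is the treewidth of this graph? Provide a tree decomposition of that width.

Treewidth 2.
One such decomposition:
Bags: B1 = {a, e, f}  B2 = {a, c, f}  B3 = {a, b, f}  B4 = {a, d, f}
Tree: B1–B2, B2–B3, B3–B4

The largest bag has 3 vertices, giving width 2; this decomposition certifies tw(G) ≤ 2. Since f–e–a–c–f is a cycle in G, G is not acyclic. Forests are exactly the graphs of treewidth ≤ 1, so tw(G) ≥ 2. Hence tw(G) = 2 exactly.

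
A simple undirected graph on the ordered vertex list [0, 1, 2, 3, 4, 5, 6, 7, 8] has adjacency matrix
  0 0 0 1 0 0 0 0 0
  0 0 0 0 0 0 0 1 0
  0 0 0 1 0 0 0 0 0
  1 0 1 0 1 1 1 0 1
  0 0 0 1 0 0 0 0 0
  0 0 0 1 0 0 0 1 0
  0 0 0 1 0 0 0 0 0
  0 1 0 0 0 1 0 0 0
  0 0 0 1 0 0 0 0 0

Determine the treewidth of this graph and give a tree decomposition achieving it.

The largest bag has 2 vertices, giving width 1; this decomposition certifies tw(G) ≤ 1. Since G has at least one edge (e.g. 0–3), it is not an edgeless graph, so tw(G) ≥ 1. Hence tw(G) = 1 exactly.

Treewidth 1.
One such decomposition:
Bags: B1 = {0, 3}  B2 = {3, 5}  B3 = {3, 8}  B4 = {5, 7}  B5 = {3, 6}  B6 = {1, 7}  B7 = {3, 4}  B8 = {2, 3}
Tree: B1–B2, B2–B3, B2–B4, B1–B5, B4–B6, B2–B7, B1–B8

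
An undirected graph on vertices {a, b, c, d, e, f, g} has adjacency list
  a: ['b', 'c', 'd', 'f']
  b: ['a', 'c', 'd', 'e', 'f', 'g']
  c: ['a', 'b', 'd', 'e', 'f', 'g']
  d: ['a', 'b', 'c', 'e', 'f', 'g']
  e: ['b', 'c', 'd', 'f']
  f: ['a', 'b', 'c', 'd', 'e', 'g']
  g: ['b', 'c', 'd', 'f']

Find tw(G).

A width-4 tree decomposition is:
Bags: B1 = {a, b, c, d, f}  B2 = {b, c, d, e, f}  B3 = {b, c, d, f, g}
Tree: B1–B2, B1–B3
Each bag holds 5 vertices, so the decomposition has width 4, which upper-bounds the treewidth. Conversely, {b, c, d, f, g} is a clique of size 5, and the vertices of any clique must share a bag in every tree decomposition; so some bag has ≥ 5 vertices and tw(G) ≥ 4. Therefore the treewidth is 4.

4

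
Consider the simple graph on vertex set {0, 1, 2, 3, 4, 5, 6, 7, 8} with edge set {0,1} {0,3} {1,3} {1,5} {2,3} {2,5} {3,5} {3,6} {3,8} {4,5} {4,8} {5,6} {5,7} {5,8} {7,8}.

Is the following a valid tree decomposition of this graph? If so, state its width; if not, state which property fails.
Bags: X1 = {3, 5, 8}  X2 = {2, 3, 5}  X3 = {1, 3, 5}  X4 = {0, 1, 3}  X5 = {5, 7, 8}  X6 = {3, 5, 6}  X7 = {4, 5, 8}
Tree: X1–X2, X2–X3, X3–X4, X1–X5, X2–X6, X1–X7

Yes; width 2.

Every vertex of G appears in some bag (union = {0, 1, 2, 3, 4, 5, 6, 7, 8}); every edge is covered by a bag; and for each vertex v the set of bags containing v is connected in the bag tree. The decomposition is therefore valid. The largest bag has 3 vertices, so the width is 2.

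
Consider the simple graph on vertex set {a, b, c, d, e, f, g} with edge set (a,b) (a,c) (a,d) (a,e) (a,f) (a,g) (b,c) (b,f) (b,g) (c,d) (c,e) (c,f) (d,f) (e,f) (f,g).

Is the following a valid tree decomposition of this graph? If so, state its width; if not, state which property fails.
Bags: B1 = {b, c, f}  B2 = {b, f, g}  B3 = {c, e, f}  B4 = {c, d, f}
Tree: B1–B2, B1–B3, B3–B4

A tree decomposition must satisfy three properties: every vertex lies in some bag; for every edge, both endpoints lie together in some bag; and for every vertex, the bags containing it form a connected subtree. Here vertex a appears in no bag, so the decomposition is invalid.

No — vertex a appears in no bag.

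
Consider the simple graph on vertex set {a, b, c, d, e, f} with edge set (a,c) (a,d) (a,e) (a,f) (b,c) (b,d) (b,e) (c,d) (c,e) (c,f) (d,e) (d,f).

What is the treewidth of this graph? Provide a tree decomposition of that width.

The largest bag has 4 vertices, giving width 3; this decomposition certifies tw(G) ≤ 3. Conversely, {a, c, d, e} is a clique of size 4, and the vertices of any clique must share a bag in every tree decomposition; so some bag has ≥ 4 vertices and tw(G) ≥ 3. The upper and lower bounds meet at 3, so that is the treewidth.

Treewidth 3.
Bags: B1 = {a, c, d, f}  B2 = {a, c, d, e}  B3 = {b, c, d, e}
Tree: B1–B2, B2–B3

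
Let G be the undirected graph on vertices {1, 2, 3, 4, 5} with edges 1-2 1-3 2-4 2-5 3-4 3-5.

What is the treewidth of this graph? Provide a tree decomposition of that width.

Treewidth 2.
One optimal decomposition is:
Bags: B1 = {2, 3, 5}  B2 = {2, 3, 4}  B3 = {1, 2, 3}
Tree: B1–B2, B2–B3

Every bag has size at most 3, so the width is 3 − 1 = 2 and tw(G) ≤ 2. For the lower bound, G contains the cycle 5–2–4–3–5, so G is not a forest; only forests have treewidth ≤ 1, hence tw(G) ≥ 2. Hence tw(G) = 2 exactly.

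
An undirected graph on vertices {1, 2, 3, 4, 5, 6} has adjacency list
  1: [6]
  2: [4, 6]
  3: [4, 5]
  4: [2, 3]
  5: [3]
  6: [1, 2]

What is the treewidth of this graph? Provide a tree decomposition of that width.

Every bag has size at most 2, so the width is 2 − 1 = 1 and tw(G) ≤ 1. G has an edge, so its treewidth is at least 1. Therefore the treewidth is 1.

Treewidth 1.
Bags: B1 = {1, 6}  B2 = {2, 6}  B3 = {2, 4}  B4 = {3, 4}  B5 = {3, 5}
Tree: B1–B2, B2–B3, B3–B4, B4–B5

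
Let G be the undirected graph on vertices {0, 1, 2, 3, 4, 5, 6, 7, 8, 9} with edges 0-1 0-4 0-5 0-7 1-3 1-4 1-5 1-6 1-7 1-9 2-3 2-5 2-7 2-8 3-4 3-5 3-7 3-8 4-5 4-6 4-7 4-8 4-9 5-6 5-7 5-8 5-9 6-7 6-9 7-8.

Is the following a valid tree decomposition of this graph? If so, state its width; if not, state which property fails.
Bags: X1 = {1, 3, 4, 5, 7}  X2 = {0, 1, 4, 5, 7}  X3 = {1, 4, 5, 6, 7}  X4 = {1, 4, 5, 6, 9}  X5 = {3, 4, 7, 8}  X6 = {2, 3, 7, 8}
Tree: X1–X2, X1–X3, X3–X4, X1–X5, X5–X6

No — edge (5,8) lies in no bag.

A tree decomposition must satisfy three properties: every vertex lies in some bag; for every edge, both endpoints lie together in some bag; and for every vertex, the bags containing it form a connected subtree. Here edge (5,8) lies in no bag, so the decomposition is invalid.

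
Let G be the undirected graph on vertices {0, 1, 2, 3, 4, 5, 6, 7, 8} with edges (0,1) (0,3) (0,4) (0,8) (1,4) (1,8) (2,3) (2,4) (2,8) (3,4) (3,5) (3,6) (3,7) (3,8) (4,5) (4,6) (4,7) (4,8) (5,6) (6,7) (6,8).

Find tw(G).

A width-3 tree decomposition is:
Bags: B1 = {3, 4, 6, 8}  B2 = {2, 3, 4, 8}  B3 = {0, 3, 4, 8}  B4 = {0, 1, 4, 8}  B5 = {3, 4, 6, 7}  B6 = {3, 4, 5, 6}
Tree: B1–B2, B2–B3, B3–B4, B1–B5, B1–B6
Each bag holds 4 vertices, so the decomposition has width 3, which upper-bounds the treewidth. For the lower bound, the 4 vertices {0, 1, 4, 8} are pairwise adjacent, and any tree decomposition puts a clique entirely inside one bag — forcing width ≥ 3. The upper and lower bounds meet at 3, so that is the treewidth.

3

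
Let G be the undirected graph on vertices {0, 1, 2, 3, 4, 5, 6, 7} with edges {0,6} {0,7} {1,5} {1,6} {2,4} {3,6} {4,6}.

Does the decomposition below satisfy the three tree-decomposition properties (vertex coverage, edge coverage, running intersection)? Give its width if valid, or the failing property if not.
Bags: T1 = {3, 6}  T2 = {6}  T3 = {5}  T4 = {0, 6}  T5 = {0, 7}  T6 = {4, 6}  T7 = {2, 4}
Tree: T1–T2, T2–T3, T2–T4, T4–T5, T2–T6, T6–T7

No — vertex 1 appears in no bag.

A tree decomposition must satisfy three properties: every vertex lies in some bag; for every edge, both endpoints lie together in some bag; and for every vertex, the bags containing it form a connected subtree. Here vertex 1 appears in no bag, so the decomposition is invalid.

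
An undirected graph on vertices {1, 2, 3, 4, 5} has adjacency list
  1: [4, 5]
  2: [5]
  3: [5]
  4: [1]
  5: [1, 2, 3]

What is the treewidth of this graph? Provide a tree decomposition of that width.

Treewidth 1.
Bags: B1 = {1, 5}  B2 = {3, 5}  B3 = {2, 5}  B4 = {1, 4}
Tree: B1–B2, B1–B3, B1–B4

The largest bag has 2 vertices, giving width 1; this decomposition certifies tw(G) ≤ 1. Any graph with an edge has treewidth ≥ 1, and G has the edge 5–1. Hence tw(G) = 1 exactly.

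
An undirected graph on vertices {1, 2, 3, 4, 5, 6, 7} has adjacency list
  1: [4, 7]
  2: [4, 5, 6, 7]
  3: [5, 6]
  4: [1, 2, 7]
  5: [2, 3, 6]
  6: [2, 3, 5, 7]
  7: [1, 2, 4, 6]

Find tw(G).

A width-2 tree decomposition is:
Bags: B1 = {2, 6, 7}  B2 = {2, 4, 7}  B3 = {1, 4, 7}  B4 = {2, 5, 6}  B5 = {3, 5, 6}
Tree: B1–B2, B2–B3, B1–B4, B4–B5
The largest bag has 3 vertices, giving width 2; this decomposition certifies tw(G) ≤ 2. For the lower bound, the 3 vertices {1, 4, 7} are pairwise adjacent, and any tree decomposition puts a clique entirely inside one bag — forcing width ≥ 2. Therefore the treewidth is 2.

2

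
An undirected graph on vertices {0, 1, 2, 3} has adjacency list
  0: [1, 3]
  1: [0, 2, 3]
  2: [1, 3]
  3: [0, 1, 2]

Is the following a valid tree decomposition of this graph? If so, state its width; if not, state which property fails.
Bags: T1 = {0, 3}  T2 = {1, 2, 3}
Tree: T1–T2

No — edge (1,0) lies in no bag.

A tree decomposition must satisfy three properties: every vertex lies in some bag; for every edge, both endpoints lie together in some bag; and for every vertex, the bags containing it form a connected subtree. Here edge (1,0) lies in no bag, so the decomposition is invalid.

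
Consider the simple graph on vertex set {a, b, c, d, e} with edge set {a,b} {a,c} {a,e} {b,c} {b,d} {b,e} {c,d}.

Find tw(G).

2

A width-2 tree decomposition is:
Bags: B1 = {b, c, d}  B2 = {a, b, c}  B3 = {a, b, e}
Tree: B1–B2, B2–B3
Each bag holds 3 vertices, so the decomposition has width 2, which upper-bounds the treewidth. Conversely, {a, b, e} is a clique of size 3, and the vertices of any clique must share a bag in every tree decomposition; so some bag has ≥ 3 vertices and tw(G) ≥ 2. Combining the bounds, tw(G) = 2.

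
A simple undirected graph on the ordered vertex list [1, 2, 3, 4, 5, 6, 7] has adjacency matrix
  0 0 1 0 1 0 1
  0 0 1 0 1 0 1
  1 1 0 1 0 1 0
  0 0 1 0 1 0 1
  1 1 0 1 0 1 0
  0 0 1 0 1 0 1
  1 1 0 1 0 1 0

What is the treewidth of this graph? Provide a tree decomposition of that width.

Treewidth 3.
One such decomposition:
Bags: B1 = {2, 3, 5, 7}  B2 = {1, 3, 5, 7}  B3 = {3, 5, 6, 7}  B4 = {3, 4, 5, 7}
Tree: B1–B2, B2–B3, B3–B4

Every bag has size at most 4, so the width is 4 − 1 = 3 and tw(G) ≤ 3. For the lower bound: the 4 vertex sets {2,5}, {1,3}, {7}, {6} are disjoint, each induces a connected subgraph, and every pair is joined by at least one edge of G. Contracting each set to a single vertex therefore yields K_{4} as a minor, and since treewidth is minor-monotone, tw(G) ≥ tw(K_{4}) = 3. Therefore the treewidth is 3.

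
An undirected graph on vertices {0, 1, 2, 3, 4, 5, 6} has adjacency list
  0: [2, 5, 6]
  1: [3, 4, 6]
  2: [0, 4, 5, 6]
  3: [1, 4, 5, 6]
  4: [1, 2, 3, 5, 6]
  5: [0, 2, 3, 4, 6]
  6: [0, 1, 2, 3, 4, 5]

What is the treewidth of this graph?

A width-3 tree decomposition is:
Bags: B1 = {2, 4, 5, 6}  B2 = {3, 4, 5, 6}  B3 = {0, 2, 5, 6}  B4 = {1, 3, 4, 6}
Tree: B1–B2, B1–B3, B2–B4
Every bag has size at most 4, so the width is 4 − 1 = 3 and tw(G) ≤ 3. On the other hand G contains the 4-clique {0, 2, 5, 6}. A clique must lie in a single bag of any decomposition, so no decomposition can have width below 3. Therefore the treewidth is 3.

3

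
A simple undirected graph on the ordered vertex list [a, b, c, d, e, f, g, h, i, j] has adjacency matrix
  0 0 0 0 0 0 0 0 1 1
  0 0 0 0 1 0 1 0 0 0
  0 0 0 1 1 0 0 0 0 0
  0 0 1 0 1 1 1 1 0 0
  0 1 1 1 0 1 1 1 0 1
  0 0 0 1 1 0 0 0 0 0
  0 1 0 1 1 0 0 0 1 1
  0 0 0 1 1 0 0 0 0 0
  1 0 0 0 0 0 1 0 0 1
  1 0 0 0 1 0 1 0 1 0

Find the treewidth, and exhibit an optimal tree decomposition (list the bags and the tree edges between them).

The largest bag has 3 vertices, giving width 2; this decomposition certifies tw(G) ≤ 2. For the lower bound, the 3 vertices {d, e, g} are pairwise adjacent, and any tree decomposition puts a clique entirely inside one bag — forcing width ≥ 2. Therefore the treewidth is 2.

Treewidth 2.
One optimal decomposition is:
Bags: B1 = {d, e, f}  B2 = {d, e, g}  B3 = {b, e, g}  B4 = {e, g, j}  B5 = {g, i, j}  B6 = {d, e, h}  B7 = {a, i, j}  B8 = {c, d, e}
Tree: B1–B2, B2–B3, B2–B4, B4–B5, B1–B6, B5–B7, B6–B8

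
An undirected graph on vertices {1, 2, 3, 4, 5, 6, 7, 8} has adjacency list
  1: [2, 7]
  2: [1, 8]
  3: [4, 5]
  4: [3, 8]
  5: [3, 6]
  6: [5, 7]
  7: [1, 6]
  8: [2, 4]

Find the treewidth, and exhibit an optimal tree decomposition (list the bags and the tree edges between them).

The largest bag has 3 vertices, giving width 2; this decomposition certifies tw(G) ≤ 2. Since 8–2–1–7–6–5–3–4–8 is a cycle in G, G is not acyclic. Forests are exactly the graphs of treewidth ≤ 1, so tw(G) ≥ 2. Combining the bounds, tw(G) = 2.

Treewidth 2.
One optimal decomposition is:
Bags: B1 = {1, 2, 8}  B2 = {1, 7, 8}  B3 = {6, 7, 8}  B4 = {5, 6, 8}  B5 = {3, 5, 8}  B6 = {3, 4, 8}
Tree: B1–B2, B2–B3, B3–B4, B4–B5, B5–B6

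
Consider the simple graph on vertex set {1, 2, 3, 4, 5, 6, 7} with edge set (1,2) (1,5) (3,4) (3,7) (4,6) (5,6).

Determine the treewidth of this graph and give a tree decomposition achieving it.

Treewidth 1.
Bags: B1 = {3, 7}  B2 = {3, 4}  B3 = {4, 6}  B4 = {5, 6}  B5 = {1, 5}  B6 = {1, 2}
Tree: B1–B2, B2–B3, B3–B4, B4–B5, B5–B6

Each bag holds 2 vertices, so the decomposition has width 1, which upper-bounds the treewidth. Since G has at least one edge (e.g. 7–3), it is not an edgeless graph, so tw(G) ≥ 1. Therefore the treewidth is 1.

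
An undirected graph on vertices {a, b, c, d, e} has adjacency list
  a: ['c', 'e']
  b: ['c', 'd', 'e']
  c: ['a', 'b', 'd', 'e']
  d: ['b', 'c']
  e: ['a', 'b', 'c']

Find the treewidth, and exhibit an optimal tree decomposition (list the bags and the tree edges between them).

Every bag has size at most 3, so the width is 3 − 1 = 2 and tw(G) ≤ 2. For the lower bound, the 3 vertices {b, c, d} are pairwise adjacent, and any tree decomposition puts a clique entirely inside one bag — forcing width ≥ 2. The upper and lower bounds meet at 2, so that is the treewidth.

Treewidth 2.
One optimal decomposition is:
Bags: B1 = {b, c, e}  B2 = {a, c, e}  B3 = {b, c, d}
Tree: B1–B2, B1–B3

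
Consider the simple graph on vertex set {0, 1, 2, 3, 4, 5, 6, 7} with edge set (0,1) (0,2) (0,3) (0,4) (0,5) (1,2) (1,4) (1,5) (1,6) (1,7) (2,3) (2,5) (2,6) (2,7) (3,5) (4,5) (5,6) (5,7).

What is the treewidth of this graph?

3

A width-3 tree decomposition is:
Bags: B1 = {0, 1, 2, 5}  B2 = {1, 2, 5, 7}  B3 = {0, 2, 3, 5}  B4 = {1, 2, 5, 6}  B5 = {0, 1, 4, 5}
Tree: B1–B2, B1–B3, B1–B4, B1–B5
Every bag has size at most 4, so the width is 4 − 1 = 3 and tw(G) ≤ 3. Conversely, {0, 1, 2, 5} is a clique of size 4, and the vertices of any clique must share a bag in every tree decomposition; so some bag has ≥ 4 vertices and tw(G) ≥ 3. Combining the bounds, tw(G) = 3.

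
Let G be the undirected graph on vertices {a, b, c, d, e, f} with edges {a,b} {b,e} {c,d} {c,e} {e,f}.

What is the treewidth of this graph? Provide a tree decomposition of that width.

Treewidth 1.
One optimal decomposition is:
Bags: B1 = {b, e}  B2 = {e, f}  B3 = {a, b}  B4 = {c, e}  B5 = {c, d}
Tree: B1–B2, B1–B3, B2–B4, B4–B5

The largest bag has 2 vertices, giving width 1; this decomposition certifies tw(G) ≤ 1. Since G has at least one edge (e.g. b–e), it is not an edgeless graph, so tw(G) ≥ 1. Combining the bounds, tw(G) = 1.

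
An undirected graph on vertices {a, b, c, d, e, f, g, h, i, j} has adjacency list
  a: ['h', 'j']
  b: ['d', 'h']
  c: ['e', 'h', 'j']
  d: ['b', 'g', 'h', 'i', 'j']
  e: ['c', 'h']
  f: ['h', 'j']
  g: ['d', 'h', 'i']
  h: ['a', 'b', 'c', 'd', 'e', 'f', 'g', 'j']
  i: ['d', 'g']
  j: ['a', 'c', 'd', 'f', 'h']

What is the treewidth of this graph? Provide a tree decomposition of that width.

Treewidth 2.
Bags: B1 = {d, h, j}  B2 = {d, g, h}  B3 = {a, h, j}  B4 = {c, h, j}  B5 = {c, e, h}  B6 = {b, d, h}  B7 = {d, g, i}  B8 = {f, h, j}
Tree: B1–B2, B1–B3, B1–B4, B4–B5, B2–B6, B2–B7, B3–B8

Each bag holds 3 vertices, so the decomposition has width 2, which upper-bounds the treewidth. On the other hand G contains the 3-clique {d, g, h}. A clique must lie in a single bag of any decomposition, so no decomposition can have width below 2. Hence tw(G) = 2 exactly.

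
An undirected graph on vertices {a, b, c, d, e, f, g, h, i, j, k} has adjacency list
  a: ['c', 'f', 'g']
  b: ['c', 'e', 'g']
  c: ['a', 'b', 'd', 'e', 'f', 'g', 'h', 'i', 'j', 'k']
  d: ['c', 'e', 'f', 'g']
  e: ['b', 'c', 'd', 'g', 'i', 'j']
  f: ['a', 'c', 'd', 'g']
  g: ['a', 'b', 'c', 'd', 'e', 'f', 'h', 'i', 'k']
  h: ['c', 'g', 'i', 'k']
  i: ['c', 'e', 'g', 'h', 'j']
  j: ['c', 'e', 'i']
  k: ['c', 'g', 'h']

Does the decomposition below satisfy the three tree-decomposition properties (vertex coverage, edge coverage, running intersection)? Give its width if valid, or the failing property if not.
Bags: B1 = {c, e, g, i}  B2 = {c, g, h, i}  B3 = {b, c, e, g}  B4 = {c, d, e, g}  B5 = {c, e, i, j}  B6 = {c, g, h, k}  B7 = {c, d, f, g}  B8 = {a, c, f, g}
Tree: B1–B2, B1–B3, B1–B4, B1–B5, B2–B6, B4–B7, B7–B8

Yes; width 3.

Vertex coverage: the bags together contain {a, b, c, d, e, f, g, h, i, j, k}, the full vertex set. Edge coverage: each edge of G has both endpoints in at least one bag. Running intersection: for every vertex, the bags containing it form a connected subtree. All three properties hold, so this is a valid tree decomposition of width max|bag| − 1 = 3, and hence tw(G) ≤ 3.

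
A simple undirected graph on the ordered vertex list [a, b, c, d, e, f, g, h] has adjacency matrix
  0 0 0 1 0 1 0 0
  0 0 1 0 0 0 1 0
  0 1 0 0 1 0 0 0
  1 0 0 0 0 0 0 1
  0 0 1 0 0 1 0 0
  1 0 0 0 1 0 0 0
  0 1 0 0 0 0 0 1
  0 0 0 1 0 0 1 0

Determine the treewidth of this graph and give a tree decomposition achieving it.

Every bag has size at most 3, so the width is 3 − 1 = 2 and tw(G) ≤ 2. For the lower bound, G contains the cycle c–b–g–h–d–a–f–e–c, so G is not a forest; only forests have treewidth ≤ 1, hence tw(G) ≥ 2. The upper and lower bounds meet at 2, so that is the treewidth.

Treewidth 2.
One such decomposition:
Bags: B1 = {b, c, g}  B2 = {c, g, h}  B3 = {c, d, h}  B4 = {a, c, d}  B5 = {a, c, f}  B6 = {c, e, f}
Tree: B1–B2, B2–B3, B3–B4, B4–B5, B5–B6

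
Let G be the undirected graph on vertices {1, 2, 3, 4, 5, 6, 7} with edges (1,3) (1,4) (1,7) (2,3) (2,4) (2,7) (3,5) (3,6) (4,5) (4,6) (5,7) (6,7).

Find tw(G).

3

A width-3 tree decomposition is:
Bags: B1 = {1, 3, 4, 7}  B2 = {2, 3, 4, 7}  B3 = {3, 4, 6, 7}  B4 = {3, 4, 5, 7}
Tree: B1–B2, B2–B3, B3–B4
The largest bag has 4 vertices, giving width 3; this decomposition certifies tw(G) ≤ 3. For the lower bound: the 4 vertex sets {1,7}, {2,4}, {3}, {6} are disjoint, each induces a connected subgraph, and every pair is joined by at least one edge of G. Contracting each set to a single vertex therefore yields K_{4} as a minor, and since treewidth is minor-monotone, tw(G) ≥ tw(K_{4}) = 3. Therefore the treewidth is 3.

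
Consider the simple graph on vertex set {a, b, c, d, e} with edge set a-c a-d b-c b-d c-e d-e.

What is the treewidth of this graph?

2

A width-2 tree decomposition is:
Bags: B1 = {c, d, e}  B2 = {b, c, d}  B3 = {a, c, d}
Tree: B1–B2, B2–B3
The largest bag has 3 vertices, giving width 2; this decomposition certifies tw(G) ≤ 2. The edges d–e–c–b–d form a cycle, so G is not a tree and its treewidth is at least 2. Therefore the treewidth is 2.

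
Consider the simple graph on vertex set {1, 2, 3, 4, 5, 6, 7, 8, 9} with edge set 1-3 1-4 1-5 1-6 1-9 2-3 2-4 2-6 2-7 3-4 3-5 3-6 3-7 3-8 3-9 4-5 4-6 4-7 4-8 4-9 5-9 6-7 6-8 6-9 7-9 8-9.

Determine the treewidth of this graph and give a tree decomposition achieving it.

The largest bag has 5 vertices, giving width 4; this decomposition certifies tw(G) ≤ 4. Conversely, {1, 3, 4, 5, 9} is a clique of size 5, and the vertices of any clique must share a bag in every tree decomposition; so some bag has ≥ 5 vertices and tw(G) ≥ 4. The upper and lower bounds meet at 4, so that is the treewidth.

Treewidth 4.
One optimal decomposition is:
Bags: B1 = {3, 4, 6, 7, 9}  B2 = {2, 3, 4, 6, 7}  B3 = {1, 3, 4, 6, 9}  B4 = {3, 4, 6, 8, 9}  B5 = {1, 3, 4, 5, 9}
Tree: B1–B2, B1–B3, B3–B4, B3–B5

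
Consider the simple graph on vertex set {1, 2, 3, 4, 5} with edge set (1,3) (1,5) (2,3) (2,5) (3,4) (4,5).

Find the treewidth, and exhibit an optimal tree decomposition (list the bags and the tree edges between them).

Treewidth 2.
One optimal decomposition is:
Bags: B1 = {2, 3, 5}  B2 = {3, 4, 5}  B3 = {1, 3, 5}
Tree: B1–B2, B2–B3

The largest bag has 3 vertices, giving width 2; this decomposition certifies tw(G) ≤ 2. For the lower bound, G contains the cycle 3–2–5–4–3, so G is not a forest; only forests have treewidth ≤ 1, hence tw(G) ≥ 2. Combining the bounds, tw(G) = 2.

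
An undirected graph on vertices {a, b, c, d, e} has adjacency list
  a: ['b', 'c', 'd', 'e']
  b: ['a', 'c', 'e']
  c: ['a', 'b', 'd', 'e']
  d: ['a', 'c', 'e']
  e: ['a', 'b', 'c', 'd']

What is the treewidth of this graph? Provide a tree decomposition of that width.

Treewidth 3.
Bags: B1 = {a, b, c, e}  B2 = {a, c, d, e}
Tree: B1–B2

Every bag has size at most 4, so the width is 4 − 1 = 3 and tw(G) ≤ 3. For the lower bound, the 4 vertices {a, c, d, e} are pairwise adjacent, and any tree decomposition puts a clique entirely inside one bag — forcing width ≥ 3. Hence tw(G) = 3 exactly.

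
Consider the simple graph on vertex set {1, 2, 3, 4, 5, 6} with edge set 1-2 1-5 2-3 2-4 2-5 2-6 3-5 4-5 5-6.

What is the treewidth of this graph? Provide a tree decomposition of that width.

The largest bag has 3 vertices, giving width 2; this decomposition certifies tw(G) ≤ 2. On the other hand G contains the 3-clique {1, 2, 5}. A clique must lie in a single bag of any decomposition, so no decomposition can have width below 2. Therefore the treewidth is 2.

Treewidth 2.
One such decomposition:
Bags: B1 = {2, 5, 6}  B2 = {2, 4, 5}  B3 = {1, 2, 5}  B4 = {2, 3, 5}
Tree: B1–B2, B1–B3, B2–B4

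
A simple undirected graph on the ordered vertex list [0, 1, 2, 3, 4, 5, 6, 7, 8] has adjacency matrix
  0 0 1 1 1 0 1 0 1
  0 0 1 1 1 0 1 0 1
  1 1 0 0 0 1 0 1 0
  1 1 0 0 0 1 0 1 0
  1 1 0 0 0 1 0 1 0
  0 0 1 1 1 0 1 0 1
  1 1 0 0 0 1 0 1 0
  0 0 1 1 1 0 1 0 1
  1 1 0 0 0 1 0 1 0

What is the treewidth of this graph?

4

A width-4 tree decomposition is:
Bags: B1 = {0, 1, 2, 5, 7}  B2 = {0, 1, 5, 6, 7}  B3 = {0, 1, 5, 7, 8}  B4 = {0, 1, 4, 5, 7}  B5 = {0, 1, 3, 5, 7}
Tree: B1–B2, B2–B3, B3–B4, B4–B5
The largest bag has 5 vertices, giving width 4; this decomposition certifies tw(G) ≤ 4. For the lower bound: the 5 vertex sets {0,2}, {1,6}, {5,8}, {7}, {4} are disjoint, each induces a connected subgraph, and every pair is joined by at least one edge of G. Contracting each set to a single vertex therefore yields K_{5} as a minor, and since treewidth is minor-monotone, tw(G) ≥ tw(K_{5}) = 4. Combining the bounds, tw(G) = 4.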